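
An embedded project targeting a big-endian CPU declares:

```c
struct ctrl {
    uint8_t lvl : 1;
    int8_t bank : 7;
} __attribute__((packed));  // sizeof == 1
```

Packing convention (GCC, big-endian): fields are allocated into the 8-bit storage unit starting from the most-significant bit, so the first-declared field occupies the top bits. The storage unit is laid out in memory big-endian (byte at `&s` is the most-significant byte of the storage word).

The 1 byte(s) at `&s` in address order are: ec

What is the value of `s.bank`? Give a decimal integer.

-20

[0]=0xec (big-endian) → word 0xec
lvl:1 @ bit 7 → (0xec>>7)&0x1 = 0x1
bank:7 @ bit 0 → (0xec>>0)&0x7f = 0x6c  ←
bank signed 7b, MSB=1: 108 - 128 = -20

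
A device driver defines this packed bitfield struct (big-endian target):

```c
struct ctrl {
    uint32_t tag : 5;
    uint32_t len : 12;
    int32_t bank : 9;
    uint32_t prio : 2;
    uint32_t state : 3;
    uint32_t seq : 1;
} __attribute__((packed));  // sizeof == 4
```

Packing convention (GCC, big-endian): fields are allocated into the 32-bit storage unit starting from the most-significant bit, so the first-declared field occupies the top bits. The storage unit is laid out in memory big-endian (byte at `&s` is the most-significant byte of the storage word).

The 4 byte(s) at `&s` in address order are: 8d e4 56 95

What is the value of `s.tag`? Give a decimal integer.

17

[0]=0x8d [1]=0xe4 [2]=0x56 [3]=0x95 (big-endian) → word 0x8de45695
tag:5 @ bit 27 → (0x8de45695>>27)&0x1f = 0x11  ←
len:12 @ bit 15 → (0x8de45695>>15)&0xfff = 0xbc8
bank:9 @ bit 6 → (0x8de45695>>6)&0x1ff = 0x15a
prio:2 @ bit 4 → (0x8de45695>>4)&0x3 = 0x1
state:3 @ bit 1 → (0x8de45695>>1)&0x7 = 0x2
seq:1 @ bit 0 → (0x8de45695>>0)&0x1 = 0x1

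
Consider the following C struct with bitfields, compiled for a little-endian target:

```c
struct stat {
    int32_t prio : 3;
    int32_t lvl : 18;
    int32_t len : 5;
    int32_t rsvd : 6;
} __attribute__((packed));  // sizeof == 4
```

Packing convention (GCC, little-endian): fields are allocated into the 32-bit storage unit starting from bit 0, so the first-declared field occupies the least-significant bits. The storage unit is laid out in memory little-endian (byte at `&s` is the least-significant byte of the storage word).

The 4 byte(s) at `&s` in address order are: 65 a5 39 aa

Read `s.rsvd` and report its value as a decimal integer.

[0]=0x65 [1]=0xa5 [2]=0x39 [3]=0xaa (little-endian) → word 0xaa39a565
prio:3 @ bit 0 → (0xaa39a565>>0)&0x7 = 0x5
lvl:18 @ bit 3 → (0xaa39a565>>3)&0x3ffff = 0x334ac
len:5 @ bit 21 → (0xaa39a565>>21)&0x1f = 0x11
rsvd:6 @ bit 26 → (0xaa39a565>>26)&0x3f = 0x2a  ←
rsvd signed 6b, MSB=1: 42 - 64 = -22

-22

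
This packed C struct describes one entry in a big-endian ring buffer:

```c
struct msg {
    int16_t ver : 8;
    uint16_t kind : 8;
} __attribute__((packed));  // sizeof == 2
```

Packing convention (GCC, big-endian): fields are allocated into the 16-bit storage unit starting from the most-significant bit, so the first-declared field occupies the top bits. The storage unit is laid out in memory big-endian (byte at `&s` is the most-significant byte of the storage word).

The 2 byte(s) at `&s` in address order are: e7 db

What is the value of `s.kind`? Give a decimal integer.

[0]=0xe7 [1]=0xdb (big-endian) → word 0xe7db
ver:8 @ bit 8 → (0xe7db>>8)&0xff = 0xe7
kind:8 @ bit 0 → (0xe7db>>0)&0xff = 0xdb  ←

219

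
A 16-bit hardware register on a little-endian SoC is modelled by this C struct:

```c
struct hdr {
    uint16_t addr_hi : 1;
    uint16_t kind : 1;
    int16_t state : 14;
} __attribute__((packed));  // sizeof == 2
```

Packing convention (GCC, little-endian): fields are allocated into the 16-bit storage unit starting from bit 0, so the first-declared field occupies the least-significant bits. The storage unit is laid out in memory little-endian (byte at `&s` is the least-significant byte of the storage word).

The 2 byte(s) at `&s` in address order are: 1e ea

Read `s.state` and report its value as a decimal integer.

-1401

[0]=0x1e [1]=0xea (little-endian) → word 0xea1e
addr_hi [0+:1] = (word>>0) & 0x1 = 0
kind [1+:1] = (word>>1) & 0x1 = 1
state [2+:14] = (word>>2) & 0x3fff = 14983  ←
state signed 14b, MSB=1: 14983 - 16384 = -1401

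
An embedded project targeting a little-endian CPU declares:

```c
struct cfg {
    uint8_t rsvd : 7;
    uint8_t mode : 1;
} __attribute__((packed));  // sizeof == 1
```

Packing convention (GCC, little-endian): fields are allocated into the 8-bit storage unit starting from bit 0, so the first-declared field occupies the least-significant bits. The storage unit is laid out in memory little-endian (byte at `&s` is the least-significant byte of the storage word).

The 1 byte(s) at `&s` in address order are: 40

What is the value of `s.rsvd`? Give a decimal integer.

64

[0]=0x40 (little-endian) → word 0x40
rsvd [0+:7] = (word>>0) & 0x7f = 64  ←
mode [7+:1] = (word>>7) & 0x1 = 0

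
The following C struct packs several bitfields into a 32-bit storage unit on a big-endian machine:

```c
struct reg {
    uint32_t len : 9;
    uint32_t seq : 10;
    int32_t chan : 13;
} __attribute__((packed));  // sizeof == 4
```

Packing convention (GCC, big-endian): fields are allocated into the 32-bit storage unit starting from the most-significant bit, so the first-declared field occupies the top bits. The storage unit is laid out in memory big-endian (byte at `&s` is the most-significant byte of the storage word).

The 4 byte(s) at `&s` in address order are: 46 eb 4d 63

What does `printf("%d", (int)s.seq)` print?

[0]=0x46 [1]=0xeb [2]=0x4d [3]=0x63 (big-endian) → word 0x46eb4d63
len:9 @ bit 23 → (0x46eb4d63>>23)&0x1ff = 0x8d
seq:10 @ bit 13 → (0x46eb4d63>>13)&0x3ff = 0x35a  ←
chan:13 @ bit 0 → (0x46eb4d63>>0)&0x1fff = 0xd63

858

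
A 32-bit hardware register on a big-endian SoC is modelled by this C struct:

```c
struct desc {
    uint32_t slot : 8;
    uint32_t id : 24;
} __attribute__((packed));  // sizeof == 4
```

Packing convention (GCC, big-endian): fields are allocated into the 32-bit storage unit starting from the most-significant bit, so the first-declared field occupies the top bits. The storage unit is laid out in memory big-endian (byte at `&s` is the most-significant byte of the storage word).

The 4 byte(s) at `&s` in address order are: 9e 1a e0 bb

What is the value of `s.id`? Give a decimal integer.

1761467

[0]=0x9e [1]=0x1a [2]=0xe0 [3]=0xbb (big-endian) → word 0x9e1ae0bb
slot:8 @ bit 24 → (0x9e1ae0bb>>24)&0xff = 0x9e
id:24 @ bit 0 → (0x9e1ae0bb>>0)&0xffffff = 0x1ae0bb  ←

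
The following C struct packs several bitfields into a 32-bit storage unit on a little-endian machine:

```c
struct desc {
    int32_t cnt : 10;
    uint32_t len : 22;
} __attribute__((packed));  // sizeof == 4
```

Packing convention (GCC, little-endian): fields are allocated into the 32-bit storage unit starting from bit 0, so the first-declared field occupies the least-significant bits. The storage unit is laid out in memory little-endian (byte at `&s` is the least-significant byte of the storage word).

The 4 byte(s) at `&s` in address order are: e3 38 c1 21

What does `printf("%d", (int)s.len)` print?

[0]=0xe3 [1]=0x38 [2]=0xc1 [3]=0x21 (little-endian) → word 0x21c138e3
cnt:10 @ bit 0 → (0x21c138e3>>0)&0x3ff = 0xe3
len:22 @ bit 10 → (0x21c138e3>>10)&0x3fffff = 0x8704e  ←

553038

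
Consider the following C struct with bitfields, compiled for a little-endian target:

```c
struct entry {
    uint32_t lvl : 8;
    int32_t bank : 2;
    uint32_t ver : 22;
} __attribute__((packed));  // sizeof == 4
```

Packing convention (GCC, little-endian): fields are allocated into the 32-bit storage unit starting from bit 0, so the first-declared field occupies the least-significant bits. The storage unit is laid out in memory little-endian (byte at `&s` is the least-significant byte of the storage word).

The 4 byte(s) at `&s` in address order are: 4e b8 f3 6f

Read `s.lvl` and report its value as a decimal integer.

[0]=0x4e [1]=0xb8 [2]=0xf3 [3]=0x6f (little-endian) → word 0x6ff3b84e
lvl:8 @ bit 0 → (0x6ff3b84e>>0)&0xff = 0x4e  ←
bank:2 @ bit 8 → (0x6ff3b84e>>8)&0x3 = 0x0
ver:22 @ bit 10 → (0x6ff3b84e>>10)&0x3fffff = 0x1bfcee

78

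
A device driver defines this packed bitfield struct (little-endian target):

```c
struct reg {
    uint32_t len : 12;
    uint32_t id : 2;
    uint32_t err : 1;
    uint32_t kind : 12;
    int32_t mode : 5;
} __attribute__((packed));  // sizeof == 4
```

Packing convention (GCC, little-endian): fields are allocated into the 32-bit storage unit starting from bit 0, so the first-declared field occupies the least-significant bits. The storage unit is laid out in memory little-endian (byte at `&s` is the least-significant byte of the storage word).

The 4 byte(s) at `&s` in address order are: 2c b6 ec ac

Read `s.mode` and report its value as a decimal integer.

-11

[0]=0x2c [1]=0xb6 [2]=0xec [3]=0xac (little-endian) → word 0xacecb62c
len [0+:12] = (word>>0) & 0xfff = 1580
id [12+:2] = (word>>12) & 0x3 = 3
err [14+:1] = (word>>14) & 0x1 = 0
kind [15+:12] = (word>>15) & 0xfff = 2521
mode [27+:5] = (word>>27) & 0x1f = 21  ←
mode signed 5b, MSB=1: 21 - 32 = -11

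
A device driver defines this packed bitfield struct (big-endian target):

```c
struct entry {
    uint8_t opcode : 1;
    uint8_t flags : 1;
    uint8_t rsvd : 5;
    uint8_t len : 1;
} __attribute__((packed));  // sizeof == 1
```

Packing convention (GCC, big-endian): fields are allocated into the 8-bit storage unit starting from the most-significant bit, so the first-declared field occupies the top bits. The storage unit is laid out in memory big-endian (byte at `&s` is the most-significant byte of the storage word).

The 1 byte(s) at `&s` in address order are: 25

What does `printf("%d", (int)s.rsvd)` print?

[0]=0x25 (big-endian) → word 0x25
opcode [7+:1] = (word>>7) & 0x1 = 0
flags [6+:1] = (word>>6) & 0x1 = 0
rsvd [1+:5] = (word>>1) & 0x1f = 18  ←
len [0+:1] = (word>>0) & 0x1 = 1

18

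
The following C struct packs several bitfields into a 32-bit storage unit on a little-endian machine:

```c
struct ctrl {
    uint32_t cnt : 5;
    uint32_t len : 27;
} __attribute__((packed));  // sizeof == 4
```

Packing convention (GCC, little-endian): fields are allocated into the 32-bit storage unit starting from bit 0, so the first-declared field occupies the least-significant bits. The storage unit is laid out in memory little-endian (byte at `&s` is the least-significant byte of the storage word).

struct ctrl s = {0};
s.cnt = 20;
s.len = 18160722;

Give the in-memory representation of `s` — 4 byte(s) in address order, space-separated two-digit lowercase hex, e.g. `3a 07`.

cnt (5b) val=20 bits=0x14 at bit 0: 0x00000014
len (27b) val=18160722 bits=0x1151c52 at bit 5: 0x22a38a54
word = 0x22a38a54 → little-endian bytes:
  [0]=0x54  [1]=0x8a  [2]=0xa3  [3]=0x22

54 8a a3 22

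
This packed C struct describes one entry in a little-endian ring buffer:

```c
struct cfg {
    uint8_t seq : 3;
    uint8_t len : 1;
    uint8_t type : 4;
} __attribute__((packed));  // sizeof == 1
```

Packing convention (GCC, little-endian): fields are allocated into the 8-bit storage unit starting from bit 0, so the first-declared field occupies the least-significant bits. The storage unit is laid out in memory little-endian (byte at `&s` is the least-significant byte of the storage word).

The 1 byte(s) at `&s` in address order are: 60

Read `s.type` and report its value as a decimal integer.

[0]=0x60 (little-endian) → word 0x60
seq:3 @ bit 0 → (0x60>>0)&0x7 = 0x0
len:1 @ bit 3 → (0x60>>3)&0x1 = 0x0
type:4 @ bit 4 → (0x60>>4)&0xf = 0x6  ←

6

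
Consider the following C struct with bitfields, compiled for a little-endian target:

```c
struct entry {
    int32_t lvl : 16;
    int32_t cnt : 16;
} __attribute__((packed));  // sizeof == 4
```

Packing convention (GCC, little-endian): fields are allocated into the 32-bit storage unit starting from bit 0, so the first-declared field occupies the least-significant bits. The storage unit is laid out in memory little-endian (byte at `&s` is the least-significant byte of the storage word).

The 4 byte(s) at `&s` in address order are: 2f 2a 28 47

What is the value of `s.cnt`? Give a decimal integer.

18216

[0]=0x2f [1]=0x2a [2]=0x28 [3]=0x47 (little-endian) → word 0x47282a2f
lvl [0+:16] = (word>>0) & 0xffff = 10799
cnt [16+:16] = (word>>16) & 0xffff = 18216  ←
cnt signed 16b, MSB=0: value = 18216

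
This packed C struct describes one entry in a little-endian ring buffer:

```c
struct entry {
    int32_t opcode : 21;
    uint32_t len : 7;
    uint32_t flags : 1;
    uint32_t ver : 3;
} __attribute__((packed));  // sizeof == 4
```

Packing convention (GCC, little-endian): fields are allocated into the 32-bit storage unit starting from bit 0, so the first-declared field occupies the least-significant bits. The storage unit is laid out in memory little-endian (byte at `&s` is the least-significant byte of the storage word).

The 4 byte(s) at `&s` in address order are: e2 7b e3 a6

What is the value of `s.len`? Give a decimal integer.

55

[0]=0xe2 [1]=0x7b [2]=0xe3 [3]=0xa6 (little-endian) → word 0xa6e37be2
opcode [0+:21] = (word>>0) & 0x1fffff = 228322
len [21+:7] = (word>>21) & 0x7f = 55  ←
flags [28+:1] = (word>>28) & 0x1 = 0
ver [29+:3] = (word>>29) & 0x7 = 5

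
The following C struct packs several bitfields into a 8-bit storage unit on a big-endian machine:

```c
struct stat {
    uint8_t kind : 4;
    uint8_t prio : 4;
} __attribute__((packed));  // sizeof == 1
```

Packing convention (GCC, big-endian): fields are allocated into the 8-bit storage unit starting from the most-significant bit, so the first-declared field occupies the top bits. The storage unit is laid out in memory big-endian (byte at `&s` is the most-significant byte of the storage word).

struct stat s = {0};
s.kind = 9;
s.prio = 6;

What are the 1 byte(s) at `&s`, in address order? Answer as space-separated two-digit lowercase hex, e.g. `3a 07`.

96

kind (4b) val=9 bits=0x9 at bit 4: 0x90
prio (4b) val=6 bits=0x6 at bit 0: 0x96
word = 0x96 → big-endian bytes:
  [0]=0x96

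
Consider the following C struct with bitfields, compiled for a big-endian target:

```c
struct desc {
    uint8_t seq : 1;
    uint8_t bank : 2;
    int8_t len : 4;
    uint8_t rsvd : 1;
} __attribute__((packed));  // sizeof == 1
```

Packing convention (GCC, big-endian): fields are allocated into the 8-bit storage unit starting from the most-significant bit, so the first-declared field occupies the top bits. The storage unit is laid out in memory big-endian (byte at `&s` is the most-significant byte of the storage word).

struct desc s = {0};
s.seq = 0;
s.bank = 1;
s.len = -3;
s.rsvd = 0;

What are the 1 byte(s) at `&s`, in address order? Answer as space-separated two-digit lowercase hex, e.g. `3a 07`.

seq:1 = 0 → 0x0 << 7 → word 0x00
bank:2 = 1 → 0x1 << 5 → word 0x20
len:4 = -3 → 0xd << 1 → word 0x3a
rsvd:1 = 0 → 0x0 << 0 → word 0x3a
word = 0x3a → big-endian bytes:
  [0]=0x3a

3a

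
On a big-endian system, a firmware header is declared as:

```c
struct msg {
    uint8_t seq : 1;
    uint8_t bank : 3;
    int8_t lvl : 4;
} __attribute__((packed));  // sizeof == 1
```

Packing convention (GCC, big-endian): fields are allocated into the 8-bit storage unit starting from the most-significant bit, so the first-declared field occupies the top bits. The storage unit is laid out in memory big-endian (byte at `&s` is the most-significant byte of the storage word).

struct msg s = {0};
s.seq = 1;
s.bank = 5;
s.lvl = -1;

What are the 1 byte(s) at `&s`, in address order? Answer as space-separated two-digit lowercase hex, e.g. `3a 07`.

df

seq:1 = 1 → 0x1 << 7 → word 0x80
bank:3 = 5 → 0x5 << 4 → word 0xd0
lvl:4 = -1 → 0xf << 0 → word 0xdf
word = 0xdf → big-endian bytes:
  [0]=0xdf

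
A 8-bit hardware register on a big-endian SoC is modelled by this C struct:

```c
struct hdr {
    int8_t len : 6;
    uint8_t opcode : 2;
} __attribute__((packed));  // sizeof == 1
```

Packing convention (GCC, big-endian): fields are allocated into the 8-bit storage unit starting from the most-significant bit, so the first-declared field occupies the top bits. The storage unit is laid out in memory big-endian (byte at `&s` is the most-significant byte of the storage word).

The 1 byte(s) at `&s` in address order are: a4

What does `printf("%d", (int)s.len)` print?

[0]=0xa4 (big-endian) → word 0xa4
len [2+:6] = (word>>2) & 0x3f = 41  ←
opcode [0+:2] = (word>>0) & 0x3 = 0
len signed 6b, MSB=1: 41 - 64 = -23

-23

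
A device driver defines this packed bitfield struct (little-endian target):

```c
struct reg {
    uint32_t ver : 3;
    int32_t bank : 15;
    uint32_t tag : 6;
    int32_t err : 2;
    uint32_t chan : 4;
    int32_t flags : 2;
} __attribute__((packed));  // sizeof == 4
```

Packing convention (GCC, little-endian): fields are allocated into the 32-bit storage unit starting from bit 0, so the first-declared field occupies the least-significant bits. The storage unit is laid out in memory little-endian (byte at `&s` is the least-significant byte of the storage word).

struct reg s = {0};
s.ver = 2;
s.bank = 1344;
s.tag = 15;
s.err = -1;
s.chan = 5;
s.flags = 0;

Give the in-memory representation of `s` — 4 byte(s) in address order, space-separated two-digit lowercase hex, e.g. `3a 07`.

[0+:3] ver=2 & 0x7 = 0x2; word=0x00000002
[3+:15] bank=1344 & 0x7fff = 0x540; word=0x00002a02
[18+:6] tag=15 & 0x3f = 0xf; word=0x003c2a02
[24+:2] err=-1 & 0x3 = 0x3; word=0x033c2a02
[26+:4] chan=5 & 0xf = 0x5; word=0x173c2a02
[30+:2] flags=0 & 0x3 = 0x0; word=0x173c2a02
word = 0x173c2a02 → little-endian bytes:
  [0]=0x02  [1]=0x2a  [2]=0x3c  [3]=0x17

02 2a 3c 17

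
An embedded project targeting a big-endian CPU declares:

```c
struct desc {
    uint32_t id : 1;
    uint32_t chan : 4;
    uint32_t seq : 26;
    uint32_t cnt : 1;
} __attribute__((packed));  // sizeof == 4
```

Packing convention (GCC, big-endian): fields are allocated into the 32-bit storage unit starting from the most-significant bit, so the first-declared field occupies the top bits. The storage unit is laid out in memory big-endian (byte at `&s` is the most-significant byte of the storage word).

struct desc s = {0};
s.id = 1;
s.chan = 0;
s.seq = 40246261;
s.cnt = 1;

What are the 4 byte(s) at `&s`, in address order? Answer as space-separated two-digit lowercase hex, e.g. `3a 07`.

84 cc 37 eb

[31+:1] id=1 & 0x1 = 0x1; word=0x80000000
[27+:4] chan=0 & 0xf = 0x0; word=0x80000000
[1+:26] seq=40246261 & 0x3ffffff = 0x2661bf5; word=0x84cc37ea
[0+:1] cnt=1 & 0x1 = 0x1; word=0x84cc37eb
word = 0x84cc37eb → big-endian bytes:
  [0]=0x84  [1]=0xcc  [2]=0x37  [3]=0xeb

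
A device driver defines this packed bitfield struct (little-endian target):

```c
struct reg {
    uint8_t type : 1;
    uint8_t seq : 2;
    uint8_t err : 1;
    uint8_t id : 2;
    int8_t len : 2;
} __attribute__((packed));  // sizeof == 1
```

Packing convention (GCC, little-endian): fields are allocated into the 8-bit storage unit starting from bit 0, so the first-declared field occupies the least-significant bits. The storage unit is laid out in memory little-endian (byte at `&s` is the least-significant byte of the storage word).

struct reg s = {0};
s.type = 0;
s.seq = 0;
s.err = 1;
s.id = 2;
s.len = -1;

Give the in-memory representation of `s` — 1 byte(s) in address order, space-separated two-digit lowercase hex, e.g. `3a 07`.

type:1 = 0 → 0x0 << 0 → word 0x00
seq:2 = 0 → 0x0 << 1 → word 0x00
err:1 = 1 → 0x1 << 3 → word 0x08
id:2 = 2 → 0x2 << 4 → word 0x28
len:2 = -1 → 0x3 << 6 → word 0xe8
word = 0xe8 → little-endian bytes:
  [0]=0xe8

e8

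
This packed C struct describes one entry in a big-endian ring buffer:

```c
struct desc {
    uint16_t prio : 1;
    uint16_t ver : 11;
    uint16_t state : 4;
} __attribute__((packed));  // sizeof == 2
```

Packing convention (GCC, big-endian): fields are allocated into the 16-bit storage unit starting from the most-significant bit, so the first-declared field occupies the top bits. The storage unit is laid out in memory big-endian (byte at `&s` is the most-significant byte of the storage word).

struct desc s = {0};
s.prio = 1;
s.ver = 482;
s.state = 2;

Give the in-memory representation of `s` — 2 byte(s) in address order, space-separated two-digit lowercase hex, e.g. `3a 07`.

9e 22

prio (1b) val=1 bits=0x1 at bit 15: 0x8000
ver (11b) val=482 bits=0x1e2 at bit 4: 0x9e20
state (4b) val=2 bits=0x2 at bit 0: 0x9e22
word = 0x9e22 → big-endian bytes:
  [0]=0x9e  [1]=0x22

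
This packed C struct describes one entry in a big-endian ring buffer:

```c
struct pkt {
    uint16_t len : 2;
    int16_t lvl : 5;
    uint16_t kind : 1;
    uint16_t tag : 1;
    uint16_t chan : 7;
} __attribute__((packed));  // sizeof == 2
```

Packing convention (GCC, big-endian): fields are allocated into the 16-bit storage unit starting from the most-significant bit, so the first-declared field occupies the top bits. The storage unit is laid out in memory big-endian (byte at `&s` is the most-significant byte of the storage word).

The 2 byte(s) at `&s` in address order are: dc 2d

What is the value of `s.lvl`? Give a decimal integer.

14

[0]=0xdc [1]=0x2d (big-endian) → word 0xdc2d
len:2 @ bit 14 → (0xdc2d>>14)&0x3 = 0x3
lvl:5 @ bit 9 → (0xdc2d>>9)&0x1f = 0xe  ←
kind:1 @ bit 8 → (0xdc2d>>8)&0x1 = 0x0
tag:1 @ bit 7 → (0xdc2d>>7)&0x1 = 0x0
chan:7 @ bit 0 → (0xdc2d>>0)&0x7f = 0x2d
lvl signed 5b, MSB=0: value = 14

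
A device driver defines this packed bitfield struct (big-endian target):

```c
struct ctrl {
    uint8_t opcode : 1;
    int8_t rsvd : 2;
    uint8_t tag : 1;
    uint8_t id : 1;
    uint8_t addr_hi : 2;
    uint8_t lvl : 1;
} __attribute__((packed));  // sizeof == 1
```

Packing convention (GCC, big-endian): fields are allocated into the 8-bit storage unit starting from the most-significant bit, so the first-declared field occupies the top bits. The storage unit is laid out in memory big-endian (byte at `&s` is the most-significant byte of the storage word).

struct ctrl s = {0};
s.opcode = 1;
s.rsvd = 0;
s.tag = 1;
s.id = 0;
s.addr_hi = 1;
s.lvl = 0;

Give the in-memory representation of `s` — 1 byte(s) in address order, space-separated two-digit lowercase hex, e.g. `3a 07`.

opcode:1 = 1 → 0x1 << 7 → word 0x80
rsvd:2 = 0 → 0x0 << 5 → word 0x80
tag:1 = 1 → 0x1 << 4 → word 0x90
id:1 = 0 → 0x0 << 3 → word 0x90
addr_hi:2 = 1 → 0x1 << 1 → word 0x92
lvl:1 = 0 → 0x0 << 0 → word 0x92
word = 0x92 → big-endian bytes:
  [0]=0x92

92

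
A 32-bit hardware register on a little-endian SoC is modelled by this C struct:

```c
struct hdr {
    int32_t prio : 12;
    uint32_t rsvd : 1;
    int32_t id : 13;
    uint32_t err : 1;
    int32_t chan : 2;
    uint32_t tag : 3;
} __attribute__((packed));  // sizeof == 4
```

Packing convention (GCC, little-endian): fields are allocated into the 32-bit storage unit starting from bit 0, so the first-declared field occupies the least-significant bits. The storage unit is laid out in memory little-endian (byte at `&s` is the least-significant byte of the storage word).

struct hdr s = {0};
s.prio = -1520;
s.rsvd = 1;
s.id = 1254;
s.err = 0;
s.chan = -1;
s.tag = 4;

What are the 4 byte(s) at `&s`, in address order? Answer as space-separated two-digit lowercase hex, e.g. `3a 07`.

prio (12b) val=-1520 bits=0xa10 at bit 0: 0x00000a10
rsvd (1b) val=1 bits=0x1 at bit 12: 0x00001a10
id (13b) val=1254 bits=0x4e6 at bit 13: 0x009cda10
err (1b) val=0 bits=0x0 at bit 26: 0x009cda10
chan (2b) val=-1 bits=0x3 at bit 27: 0x189cda10
tag (3b) val=4 bits=0x4 at bit 29: 0x989cda10
word = 0x989cda10 → little-endian bytes:
  [0]=0x10  [1]=0xda  [2]=0x9c  [3]=0x98

10 da 9c 98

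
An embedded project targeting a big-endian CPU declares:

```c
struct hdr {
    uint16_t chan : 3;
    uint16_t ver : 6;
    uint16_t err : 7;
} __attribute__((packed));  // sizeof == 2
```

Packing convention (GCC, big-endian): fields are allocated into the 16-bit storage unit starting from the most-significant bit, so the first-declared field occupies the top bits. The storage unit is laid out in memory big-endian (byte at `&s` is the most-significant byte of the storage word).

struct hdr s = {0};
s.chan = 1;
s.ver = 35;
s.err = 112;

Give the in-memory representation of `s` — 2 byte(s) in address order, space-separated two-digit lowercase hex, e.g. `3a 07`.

31 f0

chan:3 = 1 → 0x1 << 13 → word 0x2000
ver:6 = 35 → 0x23 << 7 → word 0x3180
err:7 = 112 → 0x70 << 0 → word 0x31f0
word = 0x31f0 → big-endian bytes:
  [0]=0x31  [1]=0xf0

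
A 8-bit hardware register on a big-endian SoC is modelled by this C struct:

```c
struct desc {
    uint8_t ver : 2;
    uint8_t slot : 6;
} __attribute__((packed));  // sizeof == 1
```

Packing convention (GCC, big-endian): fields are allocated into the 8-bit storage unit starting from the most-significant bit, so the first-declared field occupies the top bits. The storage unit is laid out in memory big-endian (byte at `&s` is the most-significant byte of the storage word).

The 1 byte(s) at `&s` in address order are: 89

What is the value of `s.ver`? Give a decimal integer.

[0]=0x89 (big-endian) → word 0x89
ver [6+:2] = (word>>6) & 0x3 = 2  ←
slot [0+:6] = (word>>0) & 0x3f = 9

2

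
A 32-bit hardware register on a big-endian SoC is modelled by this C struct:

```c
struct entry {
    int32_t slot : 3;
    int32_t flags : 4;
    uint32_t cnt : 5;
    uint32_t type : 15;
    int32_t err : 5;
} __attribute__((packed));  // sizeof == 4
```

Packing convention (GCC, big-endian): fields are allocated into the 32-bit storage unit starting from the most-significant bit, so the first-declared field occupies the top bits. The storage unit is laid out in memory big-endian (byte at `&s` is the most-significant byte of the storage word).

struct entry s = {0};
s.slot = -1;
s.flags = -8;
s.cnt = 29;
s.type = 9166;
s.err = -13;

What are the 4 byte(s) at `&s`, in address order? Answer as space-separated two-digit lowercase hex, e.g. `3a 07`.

f1 d4 79 d3

slot:3 = -1 → 0x7 << 29 → word 0xe0000000
flags:4 = -8 → 0x8 << 25 → word 0xf0000000
cnt:5 = 29 → 0x1d << 20 → word 0xf1d00000
type:15 = 9166 → 0x23ce << 5 → word 0xf1d479c0
err:5 = -13 → 0x13 << 0 → word 0xf1d479d3
word = 0xf1d479d3 → big-endian bytes:
  [0]=0xf1  [1]=0xd4  [2]=0x79  [3]=0xd3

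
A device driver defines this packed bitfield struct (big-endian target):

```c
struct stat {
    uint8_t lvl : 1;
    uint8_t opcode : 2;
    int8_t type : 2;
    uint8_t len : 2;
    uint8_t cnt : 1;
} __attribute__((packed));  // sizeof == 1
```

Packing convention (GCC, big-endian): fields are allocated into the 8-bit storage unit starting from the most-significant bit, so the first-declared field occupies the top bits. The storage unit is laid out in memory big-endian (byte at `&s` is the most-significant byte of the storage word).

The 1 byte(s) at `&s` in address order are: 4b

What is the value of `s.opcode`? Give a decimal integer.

[0]=0x4b (big-endian) → word 0x4b
lvl:1 @ bit 7 → (0x4b>>7)&0x1 = 0x0
opcode:2 @ bit 5 → (0x4b>>5)&0x3 = 0x2  ←
type:2 @ bit 3 → (0x4b>>3)&0x3 = 0x1
len:2 @ bit 1 → (0x4b>>1)&0x3 = 0x1
cnt:1 @ bit 0 → (0x4b>>0)&0x1 = 0x1

2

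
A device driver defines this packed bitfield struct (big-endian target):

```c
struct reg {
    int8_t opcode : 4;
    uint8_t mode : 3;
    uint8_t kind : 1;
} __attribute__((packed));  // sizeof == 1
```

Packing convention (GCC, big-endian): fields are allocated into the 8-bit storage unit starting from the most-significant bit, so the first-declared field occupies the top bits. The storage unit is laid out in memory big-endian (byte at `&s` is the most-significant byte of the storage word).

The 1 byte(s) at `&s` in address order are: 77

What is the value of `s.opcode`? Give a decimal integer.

7

[0]=0x77 (big-endian) → word 0x77
opcode [4+:4] = (word>>4) & 0xf = 7  ←
mode [1+:3] = (word>>1) & 0x7 = 3
kind [0+:1] = (word>>0) & 0x1 = 1
opcode signed 4b, MSB=0: value = 7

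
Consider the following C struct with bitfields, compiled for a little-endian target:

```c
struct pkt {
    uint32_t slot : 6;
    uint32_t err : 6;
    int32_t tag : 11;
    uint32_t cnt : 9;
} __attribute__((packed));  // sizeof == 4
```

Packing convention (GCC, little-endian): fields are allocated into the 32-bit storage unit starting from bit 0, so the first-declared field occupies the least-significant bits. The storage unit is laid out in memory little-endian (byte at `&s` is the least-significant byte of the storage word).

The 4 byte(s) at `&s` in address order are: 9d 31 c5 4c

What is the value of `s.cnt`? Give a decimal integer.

[0]=0x9d [1]=0x31 [2]=0xc5 [3]=0x4c (little-endian) → word 0x4cc5319d
slot [0+:6] = (word>>0) & 0x3f = 29
err [6+:6] = (word>>6) & 0x3f = 6
tag [12+:11] = (word>>12) & 0x7ff = 1107
cnt [23+:9] = (word>>23) & 0x1ff = 153  ←

153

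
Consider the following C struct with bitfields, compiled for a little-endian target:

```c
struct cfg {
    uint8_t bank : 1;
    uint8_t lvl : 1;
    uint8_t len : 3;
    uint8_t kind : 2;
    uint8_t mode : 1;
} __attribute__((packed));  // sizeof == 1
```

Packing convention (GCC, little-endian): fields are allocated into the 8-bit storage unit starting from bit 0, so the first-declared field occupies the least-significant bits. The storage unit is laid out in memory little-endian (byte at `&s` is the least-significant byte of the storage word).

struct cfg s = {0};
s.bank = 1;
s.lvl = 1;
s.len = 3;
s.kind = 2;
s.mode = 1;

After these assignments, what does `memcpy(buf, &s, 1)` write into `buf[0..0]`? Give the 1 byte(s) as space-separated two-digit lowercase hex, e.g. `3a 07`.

bank (1b) val=1 bits=0x1 at bit 0: 0x01
lvl (1b) val=1 bits=0x1 at bit 1: 0x03
len (3b) val=3 bits=0x3 at bit 2: 0x0f
kind (2b) val=2 bits=0x2 at bit 5: 0x4f
mode (1b) val=1 bits=0x1 at bit 7: 0xcf
word = 0xcf → little-endian bytes:
  [0]=0xcf

cf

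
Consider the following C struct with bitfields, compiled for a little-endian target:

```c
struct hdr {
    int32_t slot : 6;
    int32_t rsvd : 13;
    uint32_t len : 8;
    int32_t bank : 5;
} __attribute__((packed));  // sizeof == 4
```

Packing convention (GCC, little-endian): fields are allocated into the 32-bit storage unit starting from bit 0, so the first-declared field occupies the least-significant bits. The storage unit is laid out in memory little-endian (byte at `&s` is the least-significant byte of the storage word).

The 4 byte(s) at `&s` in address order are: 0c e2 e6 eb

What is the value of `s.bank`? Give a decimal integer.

-3

[0]=0x0c [1]=0xe2 [2]=0xe6 [3]=0xeb (little-endian) → word 0xebe6e20c
slot [0+:6] = (word>>0) & 0x3f = 12
rsvd [6+:13] = (word>>6) & 0x1fff = 7048
len [19+:8] = (word>>19) & 0xff = 124
bank [27+:5] = (word>>27) & 0x1f = 29  ←
bank signed 5b, MSB=1: 29 - 32 = -3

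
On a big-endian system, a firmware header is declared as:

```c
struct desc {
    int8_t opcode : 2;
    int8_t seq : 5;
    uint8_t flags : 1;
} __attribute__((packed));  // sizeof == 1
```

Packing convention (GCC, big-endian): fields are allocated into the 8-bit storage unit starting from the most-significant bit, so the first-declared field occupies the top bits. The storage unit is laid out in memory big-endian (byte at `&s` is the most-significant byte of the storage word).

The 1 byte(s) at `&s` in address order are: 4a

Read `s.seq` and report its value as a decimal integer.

[0]=0x4a (big-endian) → word 0x4a
opcode:2 @ bit 6 → (0x4a>>6)&0x3 = 0x1
seq:5 @ bit 1 → (0x4a>>1)&0x1f = 0x5  ←
flags:1 @ bit 0 → (0x4a>>0)&0x1 = 0x0
seq signed 5b, MSB=0: value = 5

5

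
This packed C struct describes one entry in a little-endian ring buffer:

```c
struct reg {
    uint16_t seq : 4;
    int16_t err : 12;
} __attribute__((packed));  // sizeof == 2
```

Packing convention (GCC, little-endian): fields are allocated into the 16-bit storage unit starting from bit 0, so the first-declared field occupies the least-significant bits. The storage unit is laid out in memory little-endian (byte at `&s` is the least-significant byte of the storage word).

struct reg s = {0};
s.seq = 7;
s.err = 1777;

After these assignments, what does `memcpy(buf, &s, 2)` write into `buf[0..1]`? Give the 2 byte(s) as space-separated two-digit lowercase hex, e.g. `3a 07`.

seq:4 = 7 → 0x7 << 0 → word 0x0007
err:12 = 1777 → 0x6f1 << 4 → word 0x6f17
word = 0x6f17 → little-endian bytes:
  [0]=0x17  [1]=0x6f

17 6f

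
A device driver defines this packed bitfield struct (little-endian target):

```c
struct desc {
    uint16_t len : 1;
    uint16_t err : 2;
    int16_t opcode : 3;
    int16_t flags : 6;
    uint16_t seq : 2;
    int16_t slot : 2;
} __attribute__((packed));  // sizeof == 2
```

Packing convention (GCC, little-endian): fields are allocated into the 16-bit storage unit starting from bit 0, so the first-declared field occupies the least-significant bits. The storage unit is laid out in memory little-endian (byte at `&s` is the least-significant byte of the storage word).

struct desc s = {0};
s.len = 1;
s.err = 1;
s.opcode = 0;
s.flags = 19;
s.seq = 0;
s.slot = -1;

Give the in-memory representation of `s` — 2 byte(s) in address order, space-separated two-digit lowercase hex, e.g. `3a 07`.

c3 c4

len:1 = 1 → 0x1 << 0 → word 0x0001
err:2 = 1 → 0x1 << 1 → word 0x0003
opcode:3 = 0 → 0x0 << 3 → word 0x0003
flags:6 = 19 → 0x13 << 6 → word 0x04c3
seq:2 = 0 → 0x0 << 12 → word 0x04c3
slot:2 = -1 → 0x3 << 14 → word 0xc4c3
word = 0xc4c3 → little-endian bytes:
  [0]=0xc3  [1]=0xc4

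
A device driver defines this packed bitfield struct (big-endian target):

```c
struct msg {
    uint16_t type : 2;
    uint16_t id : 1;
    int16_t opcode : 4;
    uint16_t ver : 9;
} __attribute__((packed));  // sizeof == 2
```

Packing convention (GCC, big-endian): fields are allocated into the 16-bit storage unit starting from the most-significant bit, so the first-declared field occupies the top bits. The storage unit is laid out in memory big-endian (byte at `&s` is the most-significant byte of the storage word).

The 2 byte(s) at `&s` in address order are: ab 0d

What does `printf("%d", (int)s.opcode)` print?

[0]=0xab [1]=0x0d (big-endian) → word 0xab0d
type:2 @ bit 14 → (0xab0d>>14)&0x3 = 0x2
id:1 @ bit 13 → (0xab0d>>13)&0x1 = 0x1
opcode:4 @ bit 9 → (0xab0d>>9)&0xf = 0x5  ←
ver:9 @ bit 0 → (0xab0d>>0)&0x1ff = 0x10d
opcode signed 4b, MSB=0: value = 5

5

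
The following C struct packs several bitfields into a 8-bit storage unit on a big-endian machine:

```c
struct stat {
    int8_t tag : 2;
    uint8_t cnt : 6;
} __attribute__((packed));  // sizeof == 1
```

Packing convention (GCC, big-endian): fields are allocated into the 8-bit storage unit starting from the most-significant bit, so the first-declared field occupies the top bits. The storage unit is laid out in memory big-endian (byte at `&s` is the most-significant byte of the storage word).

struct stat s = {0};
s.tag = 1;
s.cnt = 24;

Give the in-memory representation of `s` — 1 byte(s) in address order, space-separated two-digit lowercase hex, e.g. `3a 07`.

58

[6+:2] tag=1 & 0x3 = 0x1; word=0x40
[0+:6] cnt=24 & 0x3f = 0x18; word=0x58
word = 0x58 → big-endian bytes:
  [0]=0x58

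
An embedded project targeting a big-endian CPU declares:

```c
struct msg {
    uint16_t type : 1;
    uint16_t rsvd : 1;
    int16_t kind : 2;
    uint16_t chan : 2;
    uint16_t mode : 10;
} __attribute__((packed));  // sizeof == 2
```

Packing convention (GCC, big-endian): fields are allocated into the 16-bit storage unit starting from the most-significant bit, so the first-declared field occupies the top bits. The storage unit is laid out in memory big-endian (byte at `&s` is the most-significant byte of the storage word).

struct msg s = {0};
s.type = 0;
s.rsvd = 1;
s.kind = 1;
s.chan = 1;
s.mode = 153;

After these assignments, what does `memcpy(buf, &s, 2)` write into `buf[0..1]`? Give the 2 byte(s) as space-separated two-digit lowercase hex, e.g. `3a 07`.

54 99

[15+:1] type=0 & 0x1 = 0x0; word=0x0000
[14+:1] rsvd=1 & 0x1 = 0x1; word=0x4000
[12+:2] kind=1 & 0x3 = 0x1; word=0x5000
[10+:2] chan=1 & 0x3 = 0x1; word=0x5400
[0+:10] mode=153 & 0x3ff = 0x99; word=0x5499
word = 0x5499 → big-endian bytes:
  [0]=0x54  [1]=0x99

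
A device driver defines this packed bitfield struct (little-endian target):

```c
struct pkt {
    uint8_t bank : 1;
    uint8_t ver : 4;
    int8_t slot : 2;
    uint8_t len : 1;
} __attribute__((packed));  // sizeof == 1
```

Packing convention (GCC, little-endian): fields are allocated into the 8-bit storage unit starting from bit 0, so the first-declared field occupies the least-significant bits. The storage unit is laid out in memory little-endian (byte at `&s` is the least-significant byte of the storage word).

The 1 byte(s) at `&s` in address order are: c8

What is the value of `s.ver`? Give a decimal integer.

[0]=0xc8 (little-endian) → word 0xc8
bank:1 @ bit 0 → (0xc8>>0)&0x1 = 0x0
ver:4 @ bit 1 → (0xc8>>1)&0xf = 0x4  ←
slot:2 @ bit 5 → (0xc8>>5)&0x3 = 0x2
len:1 @ bit 7 → (0xc8>>7)&0x1 = 0x1

4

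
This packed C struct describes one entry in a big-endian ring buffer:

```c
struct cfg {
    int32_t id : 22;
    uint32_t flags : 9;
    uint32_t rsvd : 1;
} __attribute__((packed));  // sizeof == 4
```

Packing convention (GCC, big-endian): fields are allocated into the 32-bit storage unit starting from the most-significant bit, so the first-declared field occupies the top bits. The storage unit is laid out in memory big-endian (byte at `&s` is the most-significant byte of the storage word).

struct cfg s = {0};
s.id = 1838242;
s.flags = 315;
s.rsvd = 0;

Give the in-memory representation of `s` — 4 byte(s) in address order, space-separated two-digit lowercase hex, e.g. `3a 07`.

70 32 8a 76

id:22 = 1838242 → 0x1c0ca2 << 10 → word 0x70328800
flags:9 = 315 → 0x13b << 1 → word 0x70328a76
rsvd:1 = 0 → 0x0 << 0 → word 0x70328a76
word = 0x70328a76 → big-endian bytes:
  [0]=0x70  [1]=0x32  [2]=0x8a  [3]=0x76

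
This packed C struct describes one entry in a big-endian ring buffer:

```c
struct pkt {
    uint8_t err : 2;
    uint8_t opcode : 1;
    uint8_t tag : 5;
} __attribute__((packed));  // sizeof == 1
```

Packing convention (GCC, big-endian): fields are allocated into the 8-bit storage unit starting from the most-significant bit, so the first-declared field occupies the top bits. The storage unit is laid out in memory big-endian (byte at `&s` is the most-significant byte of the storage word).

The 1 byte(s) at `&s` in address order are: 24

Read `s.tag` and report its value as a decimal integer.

[0]=0x24 (big-endian) → word 0x24
err:2 @ bit 6 → (0x24>>6)&0x3 = 0x0
opcode:1 @ bit 5 → (0x24>>5)&0x1 = 0x1
tag:5 @ bit 0 → (0x24>>0)&0x1f = 0x4  ←

4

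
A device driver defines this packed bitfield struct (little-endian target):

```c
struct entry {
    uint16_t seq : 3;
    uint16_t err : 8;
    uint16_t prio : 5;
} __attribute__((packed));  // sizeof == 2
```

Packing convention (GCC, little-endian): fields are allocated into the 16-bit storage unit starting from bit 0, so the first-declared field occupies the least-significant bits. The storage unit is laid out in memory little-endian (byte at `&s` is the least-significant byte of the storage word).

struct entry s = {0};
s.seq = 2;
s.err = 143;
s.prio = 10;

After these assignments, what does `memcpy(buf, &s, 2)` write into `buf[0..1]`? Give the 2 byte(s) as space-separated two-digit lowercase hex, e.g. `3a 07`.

7a 54

seq (3b) val=2 bits=0x2 at bit 0: 0x0002
err (8b) val=143 bits=0x8f at bit 3: 0x047a
prio (5b) val=10 bits=0xa at bit 11: 0x547a
word = 0x547a → little-endian bytes:
  [0]=0x7a  [1]=0x54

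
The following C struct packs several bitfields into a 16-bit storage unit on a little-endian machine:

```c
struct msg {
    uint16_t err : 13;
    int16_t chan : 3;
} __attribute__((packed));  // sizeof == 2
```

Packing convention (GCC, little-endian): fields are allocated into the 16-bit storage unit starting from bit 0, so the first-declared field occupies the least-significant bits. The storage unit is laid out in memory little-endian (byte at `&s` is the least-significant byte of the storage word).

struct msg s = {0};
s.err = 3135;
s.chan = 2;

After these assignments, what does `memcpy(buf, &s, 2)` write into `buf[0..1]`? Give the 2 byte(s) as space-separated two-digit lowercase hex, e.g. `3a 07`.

[0+:13] err=3135 & 0x1fff = 0xc3f; word=0x0c3f
[13+:3] chan=2 & 0x7 = 0x2; word=0x4c3f
word = 0x4c3f → little-endian bytes:
  [0]=0x3f  [1]=0x4c

3f 4c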